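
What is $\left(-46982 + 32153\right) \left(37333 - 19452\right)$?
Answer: $-265157349$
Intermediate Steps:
$\left(-46982 + 32153\right) \left(37333 - 19452\right) = \left(-14829\right) 17881 = -265157349$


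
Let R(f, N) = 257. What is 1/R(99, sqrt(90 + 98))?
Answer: 1/257 ≈ 0.0038911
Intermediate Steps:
1/R(99, sqrt(90 + 98)) = 1/257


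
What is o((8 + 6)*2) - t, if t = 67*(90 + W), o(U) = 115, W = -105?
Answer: 1120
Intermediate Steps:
t = -1005 (t = 67*(90 - 105) = 67*(-15) = -1005)
o((8 + 6)*2) - t = 115 - 1*(-1005) = 115 + 1005 = 1120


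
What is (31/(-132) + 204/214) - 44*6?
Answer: -3718589/14124 ≈ -263.28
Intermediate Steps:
(31/(-132) + 204/214) - 44*6 = (31*(-1/132) + 204*(1/214)) - 1*264 = (-31/132 + 102/107) - 264 = 10147/14124 - 264 = -3718589/14124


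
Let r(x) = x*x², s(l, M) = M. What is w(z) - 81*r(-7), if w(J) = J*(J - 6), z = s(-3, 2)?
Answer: 27775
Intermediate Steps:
z = 2
w(J) = J*(-6 + J)
r(x) = x³
w(z) - 81*r(-7) = 2*(-6 + 2) - 81*(-7)³ = 2*(-4) - 81*(-343) = -8 + 27783 = 27775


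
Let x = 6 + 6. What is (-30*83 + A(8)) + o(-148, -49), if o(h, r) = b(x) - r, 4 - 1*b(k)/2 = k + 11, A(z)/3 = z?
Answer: -2455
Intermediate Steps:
x = 12
A(z) = 3*z
b(k) = -14 - 2*k (b(k) = 8 - 2*(k + 11) = 8 - 2*(11 + k) = 8 + (-22 - 2*k) = -14 - 2*k)
o(h, r) = -38 - r (o(h, r) = (-14 - 2*12) - r = (-14 - 24) - r = -38 - r)
(-30*83 + A(8)) + o(-148, -49) = (-30*83 + 3*8) + (-38 - 1*(-49)) = (-2490 + 24) + (-38 + 49) = -2466 + 11 = -2455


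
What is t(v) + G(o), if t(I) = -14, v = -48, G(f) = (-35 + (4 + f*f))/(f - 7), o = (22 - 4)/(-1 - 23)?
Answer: -1249/124 ≈ -10.073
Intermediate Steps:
o = -¾ (o = 18/(-24) = 18*(-1/24) = -¾ ≈ -0.75000)
G(f) = (-31 + f²)/(-7 + f) (G(f) = (-35 + (4 + f²))/(-7 + f) = (-31 + f²)/(-7 + f))
t(v) + G(o) = -14 + (-31 + (-¾)²)/(-7 - ¾) = -14 + (-31 + 9/16)/(-31/4) = -14 - 4/31*(-487/16) = -14 + 487/124 = -1249/124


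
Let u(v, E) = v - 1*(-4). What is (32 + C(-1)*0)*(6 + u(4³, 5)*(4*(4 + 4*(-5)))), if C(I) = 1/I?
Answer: -139072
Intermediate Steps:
u(v, E) = 4 + v (u(v, E) = v + 4 = 4 + v)
(32 + C(-1)*0)*(6 + u(4³, 5)*(4*(4 + 4*(-5)))) = (32 + 0/(-1))*(6 + (4 + 4³)*(4*(4 + 4*(-5)))) = (32 - 1*0)*(6 + (4 + 64)*(4*(4 - 20))) = (32 + 0)*(6 + 68*(4*(-16))) = 32*(6 + 68*(-64)) = 32*(6 - 4352) = 32*(-4346) = -139072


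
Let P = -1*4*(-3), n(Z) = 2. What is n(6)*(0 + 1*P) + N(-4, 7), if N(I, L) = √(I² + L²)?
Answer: 24 + √65 ≈ 32.062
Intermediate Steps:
P = 12 (P = -4*(-3) = 12)
n(6)*(0 + 1*P) + N(-4, 7) = 2*(0 + 1*12) + √((-4)² + 7²) = 2*(0 + 12) + √(16 + 49) = 2*12 + √65 = 24 + √65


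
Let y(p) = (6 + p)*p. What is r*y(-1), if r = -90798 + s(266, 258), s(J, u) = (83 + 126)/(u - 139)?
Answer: 54023765/119 ≈ 4.5398e+5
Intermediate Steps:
s(J, u) = 209/(-139 + u)
y(p) = p*(6 + p)
r = -10804753/119 (r = -90798 + 209/(-139 + 258) = -90798 + 209/119 = -10804753/119 ≈ -90796.)
r*y(-1) = -(-10804753)*(6 - 1)/119 = -(-10804753)*5/119 = -10804753/119*(-5) = 54023765/119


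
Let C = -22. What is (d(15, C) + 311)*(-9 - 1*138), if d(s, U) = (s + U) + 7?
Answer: -45717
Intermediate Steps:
d(s, U) = 7 + U + s (d(s, U) = (U + s) + 7 = 7 + U + s)
(d(15, C) + 311)*(-9 - 1*138) = ((7 - 22 + 15) + 311)*(-9 - 1*138) = (0 + 311)*(-9 - 138) = 311*(-147) = -45717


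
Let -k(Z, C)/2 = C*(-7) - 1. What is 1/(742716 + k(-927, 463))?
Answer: 1/749200 ≈ 1.3348e-6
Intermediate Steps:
k(Z, C) = 2 + 14*C (k(Z, C) = -2*(C*(-7) - 1) = -2*(-7*C - 1) = -2*(-1 - 7*C) = 2 + 14*C)
1/(742716 + k(-927, 463)) = 1/(742716 + (2 + 14*463)) = 1/(742716 + (2 + 6482)) = 1/(742716 + 6484) = 1/749200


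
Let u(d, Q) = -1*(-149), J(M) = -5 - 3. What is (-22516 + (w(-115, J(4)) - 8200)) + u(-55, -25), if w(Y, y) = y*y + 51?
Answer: -30452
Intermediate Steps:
J(M) = -8
w(Y, y) = 51 + y**2 (w(Y, y) = y**2 + 51 = 51 + y**2)
u(d, Q) = 149
(-22516 + (w(-115, J(4)) - 8200)) + u(-55, -25) = (-22516 + ((51 + (-8)**2) - 8200)) + 149 = (-22516 + ((51 + 64) - 8200)) + 149 = (-22516 + (115 - 8200)) + 149 = (-22516 - 8085) + 149 = -30601 + 149 = -30452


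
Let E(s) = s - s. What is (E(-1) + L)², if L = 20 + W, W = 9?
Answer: 841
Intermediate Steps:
L = 29 (L = 20 + 9 = 29)
E(s) = 0
(E(-1) + L)² = (0 + 29)² = 29² = 841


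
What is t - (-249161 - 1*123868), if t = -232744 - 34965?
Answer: 105320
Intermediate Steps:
t = -267709
t - (-249161 - 1*123868) = -267709 - (-249161 - 1*123868) = -267709 - (-249161 - 123868) = -267709 - 1*(-373029) = -267709 + 373029 = 105320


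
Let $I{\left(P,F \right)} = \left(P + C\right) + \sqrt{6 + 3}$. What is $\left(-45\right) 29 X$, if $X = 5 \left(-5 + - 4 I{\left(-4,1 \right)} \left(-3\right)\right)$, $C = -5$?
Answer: $502425$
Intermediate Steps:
$I{\left(P,F \right)} = -2 + P$ ($I{\left(P,F \right)} = \left(P - 5\right) + \sqrt{6 + 3} = \left(-5 + P\right) + \sqrt{9} = \left(-5 + P\right) + 3 = -2 + P$)
$X = -385$ ($X = 5 \left(-5 + - 4 \left(-2 - 4\right) \left(-3\right)\right) = 5 \left(-5 + \left(-4\right) \left(-6\right) \left(-3\right)\right) = 5 \left(-5 + 24 \left(-3\right)\right) = 5 \left(-5 - 72\right) = 5 \left(-77\right) = -385$)
$\left(-45\right) 29 X = \left(-45\right) 29 \left(-385\right) = \left(-1305\right) \left(-385\right) = 502425$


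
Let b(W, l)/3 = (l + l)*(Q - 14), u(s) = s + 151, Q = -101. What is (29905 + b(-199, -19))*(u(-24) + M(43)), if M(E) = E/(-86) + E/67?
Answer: 732846555/134 ≈ 5.4690e+6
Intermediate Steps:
u(s) = 151 + s
M(E) = 19*E/5762 (M(E) = E*(-1/86) + E*(1/67) = -E/86 + E/67 = 19*E/5762)
b(W, l) = -690*l (b(W, l) = 3*((l + l)*(-101 - 14)) = 3*((2*l)*(-115)) = 3*(-230*l) = -690*l)
(29905 + b(-199, -19))*(u(-24) + M(43)) = (29905 - 690*(-19))*((151 - 24) + (19/5762)*43) = (29905 + 13110)*(127 + 19/134) = 43015*(17037/134) = 732846555/134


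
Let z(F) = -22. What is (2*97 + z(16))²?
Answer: 29584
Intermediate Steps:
(2*97 + z(16))² = (2*97 - 22)² = (194 - 22)² = 172² = 29584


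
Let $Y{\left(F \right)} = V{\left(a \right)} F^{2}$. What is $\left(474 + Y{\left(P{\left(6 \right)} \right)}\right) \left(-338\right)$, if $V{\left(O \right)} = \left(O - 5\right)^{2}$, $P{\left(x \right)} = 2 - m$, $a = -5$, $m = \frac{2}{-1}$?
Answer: $-701012$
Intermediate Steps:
$m = -2$ ($m = 2 \left(-1\right) = -2$)
$P{\left(x \right)} = 4$ ($P{\left(x \right)} = 2 - -2 = 2 + 2 = 4$)
$V{\left(O \right)} = \left(-5 + O\right)^{2}$
$Y{\left(F \right)} = 100 F^{2}$ ($Y{\left(F \right)} = \left(-5 - 5\right)^{2} F^{2} = \left(-10\right)^{2} F^{2} = 100 F^{2}$)
$\left(474 + Y{\left(P{\left(6 \right)} \right)}\right) \left(-338\right) = \left(474 + 100 \cdot 4^{2}\right) \left(-338\right) = \left(474 + 100 \cdot 16\right) \left(-338\right) = \left(474 + 1600\right) \left(-338\right) = 2074 \left(-338\right) = -701012$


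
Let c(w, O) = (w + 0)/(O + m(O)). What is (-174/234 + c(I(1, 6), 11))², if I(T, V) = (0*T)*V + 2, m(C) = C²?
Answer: 390625/736164 ≈ 0.53062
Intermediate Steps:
I(T, V) = 2 (I(T, V) = 0*V + 2 = 0 + 2 = 2)
c(w, O) = w/(O + O²) (c(w, O) = (w + 0)/(O + O²) = w/(O + O²))
(-174/234 + c(I(1, 6), 11))² = (-174/234 + 2/(11*(1 + 11)))² = (-174*1/234 + 2*(1/11)/12)² = (-29/39 + 2*(1/11)*(1/12))² = (-29/39 + 1/66)² = (-625/858)² = 390625/736164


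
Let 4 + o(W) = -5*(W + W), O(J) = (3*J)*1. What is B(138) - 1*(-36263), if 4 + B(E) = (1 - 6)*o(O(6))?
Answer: 37179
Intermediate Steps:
O(J) = 3*J
o(W) = -4 - 10*W (o(W) = -4 - 5*(W + W) = -4 - 10*W)
B(E) = 916 (B(E) = -4 + (1 - 6)*(-4 - 30*6) = -4 - 5*(-4 - 10*18) = -4 - 5*(-4 - 180) = -4 - 5*(-184) = -4 + 920 = 916)
B(138) - 1*(-36263) = 916 - 1*(-36263) = 916 + 36263 = 37179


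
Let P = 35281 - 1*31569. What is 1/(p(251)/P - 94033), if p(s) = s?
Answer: -3712/349050245 ≈ -1.0635e-5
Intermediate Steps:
P = 3712 (P = 35281 - 31569 = 3712)
1/(p(251)/P - 94033) = 1/(251/3712 - 94033) = 1/(-349050245/3712) = -3712/349050245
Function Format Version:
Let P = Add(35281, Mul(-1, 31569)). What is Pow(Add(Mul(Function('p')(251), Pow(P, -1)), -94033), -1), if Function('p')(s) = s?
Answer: Rational(-3712, 349050245) ≈ -1.0635e-5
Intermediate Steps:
P = 3712 (P = Add(35281, -31569) = 3712)
Pow(Add(Mul(Function('p')(251), Pow(P, -1)), -94033), -1) = Pow(Add(Mul(251, Pow(3712, -1)), -94033), -1) = Pow(Add(Mul(251, Rational(1, 3712)), -94033), -1) = Pow(Add(Rational(251, 3712), -94033), -1) = Pow(Rational(-349050245, 3712), -1) = Rational(-3712, 349050245)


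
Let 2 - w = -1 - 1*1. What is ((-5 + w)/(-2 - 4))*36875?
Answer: 36875/6 ≈ 6145.8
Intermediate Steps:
w = 4 (w = 2 - (-1 - 1*1) = 2 - (-1 - 1) = 2 - 1*(-2) = 2 + 2 = 4)
((-5 + w)/(-2 - 4))*36875 = ((-5 + 4)/(-2 - 4))*36875 = -1/(-6)*36875 = -1*(-⅙)*36875 = (⅙)*36875 = 36875/6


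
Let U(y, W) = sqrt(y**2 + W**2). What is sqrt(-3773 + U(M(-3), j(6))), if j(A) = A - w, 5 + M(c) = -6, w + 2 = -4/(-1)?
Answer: sqrt(-3773 + sqrt(137)) ≈ 61.329*I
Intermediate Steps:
w = 2 (w = -2 - 4/(-1) = -2 - 4*(-1) = -2 + 4 = 2)
M(c) = -11 (M(c) = -5 - 6 = -11)
j(A) = -2 + A (j(A) = A - 1*2 = A - 2 = -2 + A)
U(y, W) = sqrt(W**2 + y**2)
sqrt(-3773 + U(M(-3), j(6))) = sqrt(-3773 + sqrt((-2 + 6)**2 + (-11)**2)) = sqrt(-3773 + sqrt(4**2 + 121)) = sqrt(-3773 + sqrt(16 + 121)) = sqrt(-3773 + sqrt(137))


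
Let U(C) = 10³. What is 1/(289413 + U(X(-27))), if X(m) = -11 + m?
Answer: 1/290413 ≈ 3.4434e-6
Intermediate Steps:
U(C) = 1000
1/(289413 + U(X(-27))) = 1/(289413 + 1000) = 1/290413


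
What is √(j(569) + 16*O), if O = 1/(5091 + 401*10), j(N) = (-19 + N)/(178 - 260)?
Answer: I*√933643185779/373141 ≈ 2.5895*I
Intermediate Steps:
j(N) = 19/82 - N/82 (j(N) = (-19 + N)/(-82) = (-19 + N)*(-1/82) = 19/82 - N/82)
O = 1/9101 (O = 1/(5091 + 4010) = 1/9101 ≈ 0.00010988)
√(j(569) + 16*O) = √((19/82 - 1/82*569) + 16*(1/9101)) = √((19/82 - 569/82) + 16/9101) = √(-275/41 + 16/9101) = √(-2502119/373141) = I*√933643185779/373141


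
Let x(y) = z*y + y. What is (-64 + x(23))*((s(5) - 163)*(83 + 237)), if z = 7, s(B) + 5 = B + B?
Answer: -6067200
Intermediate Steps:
s(B) = -5 + 2*B (s(B) = -5 + (B + B) = -5 + 2*B)
x(y) = 8*y (x(y) = 7*y + y = 8*y)
(-64 + x(23))*((s(5) - 163)*(83 + 237)) = (-64 + 8*23)*(((-5 + 2*5) - 163)*(83 + 237)) = (-64 + 184)*(((-5 + 10) - 163)*320) = 120*((5 - 163)*320) = 120*(-158*320) = 120*(-50560) = -6067200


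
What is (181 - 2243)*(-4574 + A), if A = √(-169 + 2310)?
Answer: 9431588 - 2062*√2141 ≈ 9.3362e+6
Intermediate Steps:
A = √2141 ≈ 46.271
(181 - 2243)*(-4574 + A) = (181 - 2243)*(-4574 + √2141) = -2062*(-4574 + √2141) = 9431588 - 2062*√2141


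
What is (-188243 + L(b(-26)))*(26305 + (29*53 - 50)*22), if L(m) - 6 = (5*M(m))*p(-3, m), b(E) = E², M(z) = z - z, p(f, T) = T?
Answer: -11109559503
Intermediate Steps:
M(z) = 0
L(m) = 6 (L(m) = 6 + (5*0)*m = 6 + 0*m = 6 + 0 = 6)
(-188243 + L(b(-26)))*(26305 + (29*53 - 50)*22) = (-188243 + 6)*(26305 + (29*53 - 50)*22) = -188237*(26305 + (1537 - 50)*22) = -188237*(26305 + 1487*22) = -188237*(26305 + 32714) = -188237*59019 = -11109559503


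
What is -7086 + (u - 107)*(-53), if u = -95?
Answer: 3620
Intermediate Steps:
-7086 + (u - 107)*(-53) = -7086 + (-95 - 107)*(-53) = -7086 - 202*(-53) = -7086 + 10706 = 3620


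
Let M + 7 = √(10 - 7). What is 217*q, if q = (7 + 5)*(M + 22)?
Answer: 39060 + 2604*√3 ≈ 43570.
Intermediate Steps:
M = -7 + √3 (M = -7 + √(10 - 7) = -7 + √3 ≈ -5.2680)
q = 180 + 12*√3 (q = (7 + 5)*((-7 + √3) + 22) = 12*(15 + √3) = 180 + 12*√3 ≈ 200.78)
217*q = 217*(180 + 12*√3) = 39060 + 2604*√3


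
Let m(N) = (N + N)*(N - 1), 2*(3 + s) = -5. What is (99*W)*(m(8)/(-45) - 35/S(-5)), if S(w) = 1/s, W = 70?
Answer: 1316777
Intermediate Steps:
s = -11/2 (s = -3 + (1/2)*(-5) = -3 - 5/2 = -11/2 ≈ -5.5000)
m(N) = 2*N*(-1 + N) (m(N) = (2*N)*(-1 + N) = 2*N*(-1 + N))
S(w) = -2/11 (S(w) = 1/(-11/2) = -2/11)
(99*W)*(m(8)/(-45) - 35/S(-5)) = (99*70)*((2*8*(-1 + 8))/(-45) - 35/(-2/11)) = 6930*((2*8*7)*(-1/45) - 35*(-11/2)) = 6930*(112*(-1/45) + 385/2) = 6930*(-112/45 + 385/2) = 6930*(17101/90) = 1316777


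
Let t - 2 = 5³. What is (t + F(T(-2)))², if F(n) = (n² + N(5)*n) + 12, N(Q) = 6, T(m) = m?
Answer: 17161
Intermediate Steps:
t = 127 (t = 2 + 5³ = 2 + 125 = 127)
F(n) = 12 + n² + 6*n (F(n) = (n² + 6*n) + 12 = 12 + n² + 6*n)
(t + F(T(-2)))² = (127 + (12 + (-2)² + 6*(-2)))² = (127 + (12 + 4 - 12))² = (127 + 4)² = 131² = 17161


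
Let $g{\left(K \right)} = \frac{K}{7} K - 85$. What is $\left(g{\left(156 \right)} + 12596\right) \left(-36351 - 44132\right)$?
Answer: $- \frac{9007093979}{7} \approx -1.2867 \cdot 10^{9}$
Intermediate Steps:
$g{\left(K \right)} = -85 + \frac{K^{2}}{7}$ ($g{\left(K \right)} = K \frac{1}{7} K - 85 = \frac{K}{7} K - 85 = \frac{K^{2}}{7} - 85 = -85 + \frac{K^{2}}{7}$)
$\left(g{\left(156 \right)} + 12596\right) \left(-36351 - 44132\right) = \left(\left(-85 + \frac{156^{2}}{7}\right) + 12596\right) \left(-36351 - 44132\right) = \left(\left(-85 + \frac{1}{7} \cdot 24336\right) + 12596\right) \left(-80483\right) = \left(\left(-85 + \frac{24336}{7}\right) + 12596\right) \left(-80483\right) = \left(\frac{23741}{7} + 12596\right) \left(-80483\right) = \frac{111913}{7} \left(-80483\right) = - \frac{9007093979}{7}$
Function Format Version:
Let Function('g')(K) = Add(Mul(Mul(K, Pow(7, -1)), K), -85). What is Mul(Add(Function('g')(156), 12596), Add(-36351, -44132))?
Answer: Rational(-9007093979, 7) ≈ -1.2867e+9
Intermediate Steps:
Function('g')(K) = Add(-85, Mul(Rational(1, 7), Pow(K, 2))) (Function('g')(K) = Add(Mul(Mul(K, Rational(1, 7)), K), -85) = Add(Mul(Mul(Rational(1, 7), K), K), -85) = Add(Mul(Rational(1, 7), Pow(K, 2)), -85) = Add(-85, Mul(Rational(1, 7), Pow(K, 2))))
Mul(Add(Function('g')(156), 12596), Add(-36351, -44132)) = Mul(Add(Add(-85, Mul(Rational(1, 7), Pow(156, 2))), 12596), Add(-36351, -44132)) = Mul(Add(Add(-85, Mul(Rational(1, 7), 24336)), 12596), -80483) = Mul(Add(Add(-85, Rational(24336, 7)), 12596), -80483) = Mul(Add(Rational(23741, 7), 12596), -80483) = Mul(Rational(111913, 7), -80483) = Rational(-9007093979, 7)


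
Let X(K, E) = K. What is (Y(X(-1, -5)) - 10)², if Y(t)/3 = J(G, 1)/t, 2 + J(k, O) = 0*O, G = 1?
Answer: 16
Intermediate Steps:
J(k, O) = -2 (J(k, O) = -2 + 0*O = -2 + 0 = -2)
Y(t) = -6/t (Y(t) = 3*(-2/t) = -6/t)
(Y(X(-1, -5)) - 10)² = (-6/(-1) - 10)² = (-6*(-1) - 10)² = (6 - 10)² = (-4)² = 16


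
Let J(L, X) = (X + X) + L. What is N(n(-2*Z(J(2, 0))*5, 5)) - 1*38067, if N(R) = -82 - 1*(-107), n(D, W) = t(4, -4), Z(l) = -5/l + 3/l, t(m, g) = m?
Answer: -38042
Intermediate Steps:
J(L, X) = L + 2*X (J(L, X) = 2*X + L = L + 2*X)
Z(l) = -2/l
n(D, W) = 4
N(R) = 25 (N(R) = -82 + 107 = 25)
N(n(-2*Z(J(2, 0))*5, 5)) - 1*38067 = 25 - 1*38067 = 25 - 38067 = -38042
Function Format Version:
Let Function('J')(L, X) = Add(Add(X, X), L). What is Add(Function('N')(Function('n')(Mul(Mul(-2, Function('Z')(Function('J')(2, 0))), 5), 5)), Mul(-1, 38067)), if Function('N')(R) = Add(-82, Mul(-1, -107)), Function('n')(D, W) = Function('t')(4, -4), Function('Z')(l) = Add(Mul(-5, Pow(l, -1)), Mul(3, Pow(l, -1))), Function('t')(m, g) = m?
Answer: -38042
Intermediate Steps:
Function('J')(L, X) = Add(L, Mul(2, X)) (Function('J')(L, X) = Add(Mul(2, X), L) = Add(L, Mul(2, X)))
Function('Z')(l) = Mul(-2, Pow(l, -1))
Function('n')(D, W) = 4
Function('N')(R) = 25 (Function('N')(R) = Add(-82, 107) = 25)
Add(Function('N')(Function('n')(Mul(Mul(-2, Function('Z')(Function('J')(2, 0))), 5), 5)), Mul(-1, 38067)) = Add(25, Mul(-1, 38067)) = Add(25, -38067) = -38042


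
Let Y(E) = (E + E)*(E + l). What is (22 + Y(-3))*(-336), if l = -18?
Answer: -49728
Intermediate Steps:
Y(E) = 2*E*(-18 + E) (Y(E) = (E + E)*(E - 18) = (2*E)*(-18 + E) = 2*E*(-18 + E))
(22 + Y(-3))*(-336) = (22 + 2*(-3)*(-18 - 3))*(-336) = (22 + 2*(-3)*(-21))*(-336) = (22 + 126)*(-336) = 148*(-336) = -49728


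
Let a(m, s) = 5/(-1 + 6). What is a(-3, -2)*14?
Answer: 14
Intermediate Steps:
a(m, s) = 1 (a(m, s) = 5/5 = 5*(⅕) = 1)
a(-3, -2)*14 = 1*14 = 14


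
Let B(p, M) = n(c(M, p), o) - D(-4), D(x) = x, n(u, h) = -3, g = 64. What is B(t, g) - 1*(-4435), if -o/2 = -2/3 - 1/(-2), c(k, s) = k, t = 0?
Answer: 4436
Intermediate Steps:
o = 1/3 (o = -2*(-2/3 - 1/(-2)) = -2*(-2*1/3 - 1*(-1/2)) = -2*(-2/3 + 1/2) = -2*(-1/6) = 1/3 ≈ 0.33333)
B(p, M) = 1 (B(p, M) = -3 - 1*(-4) = -3 + 4 = 1)
B(t, g) - 1*(-4435) = 1 - 1*(-4435) = 1 + 4435 = 4436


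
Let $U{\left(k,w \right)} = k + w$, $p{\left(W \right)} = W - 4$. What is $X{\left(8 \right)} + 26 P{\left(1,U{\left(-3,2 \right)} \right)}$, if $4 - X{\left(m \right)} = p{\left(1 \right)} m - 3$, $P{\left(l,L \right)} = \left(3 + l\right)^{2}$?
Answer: $447$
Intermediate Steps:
$p{\left(W \right)} = -4 + W$
$X{\left(m \right)} = 7 + 3 m$ ($X{\left(m \right)} = 4 - \left(\left(-4 + 1\right) m - 3\right) = 4 - \left(- 3 m - 3\right) = 4 - \left(-3 - 3 m\right) = 4 + \left(3 + 3 m\right) = 7 + 3 m$)
$X{\left(8 \right)} + 26 P{\left(1,U{\left(-3,2 \right)} \right)} = \left(7 + 3 \cdot 8\right) + 26 \left(3 + 1\right)^{2} = \left(7 + 24\right) + 26 \cdot 4^{2} = 31 + 26 \cdot 16 = 31 + 416 = 447$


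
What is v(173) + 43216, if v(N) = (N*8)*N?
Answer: 282648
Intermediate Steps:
v(N) = 8*N**2 (v(N) = (8*N)*N = 8*N**2)
v(173) + 43216 = 8*173**2 + 43216 = 8*29929 + 43216 = 239432 + 43216 = 282648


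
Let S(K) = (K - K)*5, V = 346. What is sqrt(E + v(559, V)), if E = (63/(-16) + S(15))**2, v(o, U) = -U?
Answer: I*sqrt(84607)/16 ≈ 18.18*I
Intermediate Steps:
S(K) = 0 (S(K) = 0*5 = 0)
E = 3969/256 (E = (63/(-16) + 0)**2 = (63*(-1/16) + 0)**2 = (-63/16 + 0)**2 = (-63/16)**2 = 3969/256 ≈ 15.504)
sqrt(E + v(559, V)) = sqrt(3969/256 - 1*346) = sqrt(3969/256 - 346) = sqrt(-84607/256) = I*sqrt(84607)/16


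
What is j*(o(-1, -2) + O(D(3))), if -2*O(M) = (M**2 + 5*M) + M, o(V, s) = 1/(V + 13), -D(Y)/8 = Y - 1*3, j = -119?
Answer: -119/12 ≈ -9.9167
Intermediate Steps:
D(Y) = 24 - 8*Y (D(Y) = -8*(Y - 1*3) = -8*(Y - 3) = -8*(-3 + Y) = 24 - 8*Y)
o(V, s) = 1/(13 + V)
O(M) = -3*M - M**2/2 (O(M) = -((M**2 + 5*M) + M)/2 = -(M**2 + 6*M)/2 = -3*M - M**2/2)
j*(o(-1, -2) + O(D(3))) = -119*(1/(13 - 1) - (24 - 8*3)*(6 + (24 - 8*3))/2) = -119*(1/12 - (24 - 24)*(6 + (24 - 24))/2) = -119*(1/12 - 1/2*0*(6 + 0)) = -119*(1/12 - 1/2*0*6) = -119*(1/12 + 0) = -119*1/12 = -119/12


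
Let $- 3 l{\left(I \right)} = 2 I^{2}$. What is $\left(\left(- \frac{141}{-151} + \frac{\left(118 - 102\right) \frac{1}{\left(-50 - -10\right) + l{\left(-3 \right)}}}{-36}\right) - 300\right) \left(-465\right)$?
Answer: $\frac{1448879705}{10419} \approx 1.3906 \cdot 10^{5}$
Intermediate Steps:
$l{\left(I \right)} = - \frac{2 I^{2}}{3}$
$\left(\left(- \frac{141}{-151} + \frac{\left(118 - 102\right) \frac{1}{\left(-50 - -10\right) + l{\left(-3 \right)}}}{-36}\right) - 300\right) \left(-465\right) = \left(\left(- \frac{141}{-151} + \frac{\left(118 - 102\right) \frac{1}{\left(-50 - -10\right) - \frac{2 \left(-3\right)^{2}}{3}}}{-36}\right) - 300\right) \left(-465\right) = \left(\left(\left(-141\right) \left(- \frac{1}{151}\right) + \frac{16}{\left(-50 + 10\right) - 6} \left(- \frac{1}{36}\right)\right) - 300\right) \left(-465\right) = \left(\left(\frac{141}{151} + \frac{16}{-40 - 6} \left(- \frac{1}{36}\right)\right) - 300\right) \left(-465\right) = \left(\left(\frac{141}{151} + \frac{16}{-46} \left(- \frac{1}{36}\right)\right) - 300\right) \left(-465\right) = \left(\left(\frac{141}{151} + 16 \left(- \frac{1}{46}\right) \left(- \frac{1}{36}\right)\right) - 300\right) \left(-465\right) = \left(\left(\frac{141}{151} - - \frac{2}{207}\right) - 300\right) \left(-465\right) = \left(\left(\frac{141}{151} + \frac{2}{207}\right) - 300\right) \left(-465\right) = \left(\frac{29489}{31257} - 300\right) \left(-465\right) = \left(- \frac{9347611}{31257}\right) \left(-465\right) = \frac{1448879705}{10419}$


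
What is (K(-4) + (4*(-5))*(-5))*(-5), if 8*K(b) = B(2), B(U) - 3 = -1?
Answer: -2005/4 ≈ -501.25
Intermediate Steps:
B(U) = 2 (B(U) = 3 - 1 = 2)
K(b) = ¼ (K(b) = (⅛)*2 = ¼)
(K(-4) + (4*(-5))*(-5))*(-5) = (¼ + (4*(-5))*(-5))*(-5) = (¼ - 20*(-5))*(-5) = (¼ + 100)*(-5) = (401/4)*(-5) = -2005/4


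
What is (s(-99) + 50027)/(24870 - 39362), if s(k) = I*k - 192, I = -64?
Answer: -56171/14492 ≈ -3.8760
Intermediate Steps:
s(k) = -192 - 64*k (s(k) = -64*k - 192 = -192 - 64*k)
(s(-99) + 50027)/(24870 - 39362) = ((-192 - 64*(-99)) + 50027)/(24870 - 39362) = ((-192 + 6336) + 50027)/(-14492) = (6144 + 50027)*(-1/14492) = 56171*(-1/14492) = -56171/14492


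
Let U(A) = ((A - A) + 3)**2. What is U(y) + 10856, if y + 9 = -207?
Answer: 10865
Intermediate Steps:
y = -216 (y = -9 - 207 = -216)
U(A) = 9 (U(A) = (0 + 3)**2 = 3**2 = 9)
U(y) + 10856 = 9 + 10856 = 10865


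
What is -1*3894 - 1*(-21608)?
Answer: 17714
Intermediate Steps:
-1*3894 - 1*(-21608) = -3894 + 21608 = 17714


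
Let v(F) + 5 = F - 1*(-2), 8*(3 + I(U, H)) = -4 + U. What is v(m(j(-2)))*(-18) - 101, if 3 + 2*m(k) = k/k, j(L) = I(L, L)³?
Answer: -29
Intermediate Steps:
I(U, H) = -7/2 + U/8 (I(U, H) = -3 + (-4 + U)/8 = -3 + (-½ + U/8) = -7/2 + U/8)
j(L) = (-7/2 + L/8)³
m(k) = -1 (m(k) = -3/2 + (k/k)/2 = -3/2 + (½)*1 = -3/2 + ½ = -1)
v(F) = -3 + F (v(F) = -5 + (F - 1*(-2)) = -5 + (F + 2) = -5 + (2 + F) = -3 + F)
v(m(j(-2)))*(-18) - 101 = (-3 - 1)*(-18) - 101 = -4*(-18) - 101 = 72 - 101 = -29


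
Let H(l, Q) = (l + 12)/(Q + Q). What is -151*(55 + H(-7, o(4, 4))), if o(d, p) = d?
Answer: -67195/8 ≈ -8399.4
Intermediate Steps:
H(l, Q) = (12 + l)/(2*Q) (H(l, Q) = (12 + l)/((2*Q)) = (12 + l)*(1/(2*Q)) = (12 + l)/(2*Q))
-151*(55 + H(-7, o(4, 4))) = -151*(55 + (½)*(12 - 7)/4) = -151*(55 + (½)*(¼)*5) = -151*(55 + 5/8) = -151*445/8 = -67195/8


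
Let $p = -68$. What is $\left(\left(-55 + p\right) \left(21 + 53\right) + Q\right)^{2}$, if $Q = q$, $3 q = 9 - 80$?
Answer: $\frac{749500129}{9} \approx 8.3278 \cdot 10^{7}$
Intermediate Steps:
$q = - \frac{71}{3}$ ($q = \frac{9 - 80}{3} = \frac{1}{3} \left(-71\right) = - \frac{71}{3} \approx -23.667$)
$Q = - \frac{71}{3} \approx -23.667$
$\left(\left(-55 + p\right) \left(21 + 53\right) + Q\right)^{2} = \left(\left(-55 - 68\right) \left(21 + 53\right) - \frac{71}{3}\right)^{2} = \left(\left(-123\right) 74 - \frac{71}{3}\right)^{2} = \left(-9102 - \frac{71}{3}\right)^{2} = \left(- \frac{27377}{3}\right)^{2} = \frac{749500129}{9}$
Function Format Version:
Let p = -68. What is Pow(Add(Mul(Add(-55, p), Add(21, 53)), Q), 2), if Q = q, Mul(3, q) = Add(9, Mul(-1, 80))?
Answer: Rational(749500129, 9) ≈ 8.3278e+7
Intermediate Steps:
q = Rational(-71, 3) (q = Mul(Rational(1, 3), Add(9, Mul(-1, 80))) = Mul(Rational(1, 3), Add(9, -80)) = Mul(Rational(1, 3), -71) = Rational(-71, 3) ≈ -23.667)
Q = Rational(-71, 3) ≈ -23.667
Pow(Add(Mul(Add(-55, p), Add(21, 53)), Q), 2) = Pow(Add(Mul(Add(-55, -68), Add(21, 53)), Rational(-71, 3)), 2) = Pow(Add(Mul(-123, 74), Rational(-71, 3)), 2) = Pow(Add(-9102, Rational(-71, 3)), 2) = Pow(Rational(-27377, 3), 2) = Rational(749500129, 9)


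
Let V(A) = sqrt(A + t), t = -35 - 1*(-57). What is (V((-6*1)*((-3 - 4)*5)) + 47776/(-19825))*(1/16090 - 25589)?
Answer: 9835334790992/159492125 - 411727009*sqrt(58)/8045 ≈ -3.2809e+5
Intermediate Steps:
t = 22 (t = -35 + 57 = 22)
V(A) = sqrt(22 + A) (V(A) = sqrt(A + 22) = sqrt(22 + A))
(V((-6*1)*((-3 - 4)*5)) + 47776/(-19825))*(1/16090 - 25589) = (sqrt(22 + (-6*1)*((-3 - 4)*5)) + 47776/(-19825))*(1/16090 - 25589) = (sqrt(22 - (-42)*5) + 47776*(-1/19825))*(1/16090 - 25589) = (sqrt(22 - 6*(-35)) - 47776/19825)*(-411727009/16090) = (sqrt(22 + 210) - 47776/19825)*(-411727009/16090) = (sqrt(232) - 47776/19825)*(-411727009/16090) = (2*sqrt(58) - 47776/19825)*(-411727009/16090) = (-47776/19825 + 2*sqrt(58))*(-411727009/16090) = 9835334790992/159492125 - 411727009*sqrt(58)/8045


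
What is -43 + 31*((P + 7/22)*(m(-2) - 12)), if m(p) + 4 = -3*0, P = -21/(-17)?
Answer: -152129/187 ≈ -813.52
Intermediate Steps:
P = 21/17 (P = -21*(-1/17) = 21/17 ≈ 1.2353)
m(p) = -4 (m(p) = -4 - 3*0 = -4 + 0 = -4)
-43 + 31*((P + 7/22)*(m(-2) - 12)) = -43 + 31*((21/17 + 7/22)*(-4 - 12)) = -43 + 31*((21/17 + 7*(1/22))*(-16)) = -43 + 31*((21/17 + 7/22)*(-16)) = -43 + 31*((581/374)*(-16)) = -43 + 31*(-4648/187) = -43 - 144088/187 = -152129/187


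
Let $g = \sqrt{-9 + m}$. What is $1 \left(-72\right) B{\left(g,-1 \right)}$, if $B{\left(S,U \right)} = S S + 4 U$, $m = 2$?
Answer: $792$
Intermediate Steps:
$g = i \sqrt{7}$ ($g = \sqrt{-9 + 2} = \sqrt{-7} = i \sqrt{7} \approx 2.6458 i$)
$B{\left(S,U \right)} = S^{2} + 4 U$
$1 \left(-72\right) B{\left(g,-1 \right)} = 1 \left(-72\right) \left(\left(i \sqrt{7}\right)^{2} + 4 \left(-1\right)\right) = - 72 \left(-7 - 4\right) = \left(-72\right) \left(-11\right) = 792$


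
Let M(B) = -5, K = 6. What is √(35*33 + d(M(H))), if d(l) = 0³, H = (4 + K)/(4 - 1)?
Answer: √1155 ≈ 33.985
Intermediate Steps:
H = 10/3 (H = (4 + 6)/(4 - 1) = 10/3 ≈ 3.3333)
d(l) = 0
√(35*33 + d(M(H))) = √(35*33 + 0) = √(1155 + 0) = √1155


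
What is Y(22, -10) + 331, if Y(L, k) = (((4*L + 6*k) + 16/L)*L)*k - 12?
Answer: -6001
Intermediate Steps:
Y(L, k) = -12 + L*k*(4*L + 6*k + 16/L) (Y(L, k) = ((4*L + 6*k + 16/L)*L)*k - 12 = (L*(4*L + 6*k + 16/L))*k - 12 = L*k*(4*L + 6*k + 16/L) - 12 = -12 + L*k*(4*L + 6*k + 16/L))
Y(22, -10) + 331 = (-12 + 16*(-10) + 4*(-10)*22² + 6*22*(-10)²) + 331 = (-12 - 160 + 4*(-10)*484 + 6*22*100) + 331 = (-12 - 160 - 19360 + 13200) + 331 = -6332 + 331 = -6001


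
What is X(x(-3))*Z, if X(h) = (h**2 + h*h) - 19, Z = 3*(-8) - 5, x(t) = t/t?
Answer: 493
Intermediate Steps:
x(t) = 1
Z = -29 (Z = -24 - 5 = -29)
X(h) = -19 + 2*h**2 (X(h) = (h**2 + h**2) - 19 = 2*h**2 - 19 = -19 + 2*h**2)
X(x(-3))*Z = (-19 + 2*1**2)*(-29) = (-19 + 2*1)*(-29) = (-19 + 2)*(-29) = -17*(-29) = 493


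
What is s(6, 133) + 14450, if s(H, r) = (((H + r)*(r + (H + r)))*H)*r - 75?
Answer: 30185159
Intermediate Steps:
s(H, r) = -75 + H*r*(H + r)*(H + 2*r) (s(H, r) = (((H + r)*(H + 2*r))*H)*r - 75 = (H*(H + r)*(H + 2*r))*r - 75 = H*r*(H + r)*(H + 2*r) - 75 = -75 + H*r*(H + r)*(H + 2*r))
s(6, 133) + 14450 = (-75 + 133*6**3 + 2*6*133**3 + 3*6**2*133**2) + 14450 = (-75 + 133*216 + 2*6*2352637 + 3*36*17689) + 14450 = (-75 + 28728 + 28231644 + 1910412) + 14450 = 30170709 + 14450 = 30185159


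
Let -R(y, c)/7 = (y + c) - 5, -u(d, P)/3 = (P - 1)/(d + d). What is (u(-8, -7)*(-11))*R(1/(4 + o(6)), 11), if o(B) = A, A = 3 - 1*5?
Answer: -3003/4 ≈ -750.75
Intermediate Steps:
A = -2 (A = 3 - 5 = -2)
u(d, P) = -3*(-1 + P)/(2*d) (u(d, P) = -3*(P - 1)/(d + d) = -3*(-1 + P)/(2*d))
o(B) = -2
R(y, c) = 35 - 7*c - 7*y (R(y, c) = -7*((y + c) - 5) = -7*((c + y) - 5) = -7*(-5 + c + y) = 35 - 7*c - 7*y)
(u(-8, -7)*(-11))*R(1/(4 + o(6)), 11) = (((3/2)*(1 - 1*(-7))/(-8))*(-11))*(35 - 7*11 - 7/(4 - 2)) = (((3/2)*(-⅛)*(1 + 7))*(-11))*(35 - 77 - 7/2) = (((3/2)*(-⅛)*8)*(-11))*(35 - 77 - 7*½) = (-3/2*(-11))*(35 - 77 - 7/2) = (33/2)*(-91/2) = -3003/4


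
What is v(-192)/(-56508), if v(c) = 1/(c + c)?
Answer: 1/21699072 ≈ 4.6085e-8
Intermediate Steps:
v(c) = 1/(2*c)
v(-192)/(-56508) = ((½)/(-192))/(-56508) = ((½)*(-1/192))*(-1/56508) = -1/384*(-1/56508) = 1/21699072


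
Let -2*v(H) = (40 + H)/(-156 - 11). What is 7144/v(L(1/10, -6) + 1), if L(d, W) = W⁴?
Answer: 2386096/1337 ≈ 1784.7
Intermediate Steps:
v(H) = 20/167 + H/334 (v(H) = -(40 + H)/(2*(-156 - 11)) = -(40 + H)/(2*(-167)) = -(40 + H)*(-1)/(2*167) = -(-40/167 - H/167)/2 = 20/167 + H/334)
7144/v(L(1/10, -6) + 1) = 7144/(20/167 + ((-6)⁴ + 1)/334) = 7144/(20/167 + (1296 + 1)/334) = 7144/(20/167 + (1/334)*1297) = 7144/(20/167 + 1297/334) = 7144/(1337/334) = 7144*(334/1337) = 2386096/1337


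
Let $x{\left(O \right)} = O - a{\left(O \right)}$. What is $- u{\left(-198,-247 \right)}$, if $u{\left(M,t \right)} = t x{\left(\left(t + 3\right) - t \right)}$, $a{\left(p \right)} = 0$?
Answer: $741$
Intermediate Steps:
$x{\left(O \right)} = O$ ($x{\left(O \right)} = O - 0 = O + 0 = O$)
$u{\left(M,t \right)} = 3 t$ ($u{\left(M,t \right)} = t \left(\left(t + 3\right) - t\right) = t \left(\left(3 + t\right) - t\right) = t 3 = 3 t$)
$- u{\left(-198,-247 \right)} = - 3 \left(-247\right) = \left(-1\right) \left(-741\right) = 741$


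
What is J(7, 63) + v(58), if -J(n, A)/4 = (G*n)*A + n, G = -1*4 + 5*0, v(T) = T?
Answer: 7086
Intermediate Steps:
G = -4 (G = -4 + 0 = -4)
J(n, A) = -4*n + 16*A*n (J(n, A) = -4*((-4*n)*A + n) = -4*(-4*A*n + n) = -4*(n - 4*A*n) = -4*n + 16*A*n)
J(7, 63) + v(58) = 4*7*(-1 + 4*63) + 58 = 4*7*(-1 + 252) + 58 = 4*7*251 + 58 = 7028 + 58 = 7086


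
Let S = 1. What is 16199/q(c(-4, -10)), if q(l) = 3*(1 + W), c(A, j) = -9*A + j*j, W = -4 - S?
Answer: -16199/12 ≈ -1349.9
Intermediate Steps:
W = -5 (W = -4 - 1*1 = -4 - 1 = -5)
c(A, j) = j² - 9*A (c(A, j) = -9*A + j² = j² - 9*A)
q(l) = -12 (q(l) = 3*(1 - 5) = 3*(-4) = -12)
16199/q(c(-4, -10)) = 16199/(-12) = 16199*(-1/12) = -16199/12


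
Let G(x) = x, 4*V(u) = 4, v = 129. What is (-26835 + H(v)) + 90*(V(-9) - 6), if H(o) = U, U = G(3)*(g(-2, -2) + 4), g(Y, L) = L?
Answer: -27279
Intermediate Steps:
V(u) = 1 (V(u) = (1/4)*4 = 1)
U = 6 (U = 3*(-2 + 4) = 3*2 = 6)
H(o) = 6
(-26835 + H(v)) + 90*(V(-9) - 6) = (-26835 + 6) + 90*(1 - 6) = -26829 + 90*(-5) = -26829 - 450 = -27279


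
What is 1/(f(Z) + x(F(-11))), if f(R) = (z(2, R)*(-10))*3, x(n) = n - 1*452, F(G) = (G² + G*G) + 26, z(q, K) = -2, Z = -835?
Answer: -1/124 ≈ -0.0080645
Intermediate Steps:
F(G) = 26 + 2*G² (F(G) = (G² + G²) + 26 = 2*G² + 26 = 26 + 2*G²)
x(n) = -452 + n (x(n) = n - 452 = -452 + n)
f(R) = 60 (f(R) = -2*(-10)*3 = 20*3 = 60)
1/(f(Z) + x(F(-11))) = 1/(60 + (-452 + (26 + 2*(-11)²))) = 1/(60 + (-452 + (26 + 2*121))) = 1/(60 + (-452 + (26 + 242))) = 1/(60 + (-452 + 268)) = 1/(60 - 184) = 1/(-124) = -1/124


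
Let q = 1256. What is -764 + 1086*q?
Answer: 1363252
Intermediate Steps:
-764 + 1086*q = -764 + 1086*1256 = -764 + 1364016 = 1363252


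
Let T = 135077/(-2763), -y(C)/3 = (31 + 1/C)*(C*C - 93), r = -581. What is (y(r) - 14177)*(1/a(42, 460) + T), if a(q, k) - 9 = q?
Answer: 41871625206271276/27290151 ≈ 1.5343e+9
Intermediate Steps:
a(q, k) = 9 + q
y(C) = -3*(-93 + C²)*(31 + 1/C) (y(C) = -3*(31 + 1/C)*(C*C - 93) = -3*(31 + 1/C)*(C² - 93) = -3*(31 + 1/C)*(-93 + C²) = -3*(-93 + C²)*(31 + 1/C))
T = -135077/2763 (T = 135077*(-1/2763) = -135077/2763 ≈ -48.888)
(y(r) - 14177)*(1/a(42, 460) + T) = ((8649 - 93*(-581)² - 3*(-581) + 279/(-581)) - 14177)*(1/(9 + 42) - 135077/2763) = ((8649 - 93*337561 + 1743 + 279*(-1/581)) - 14177)*(1/51 - 135077/2763) = ((8649 - 31393173 + 1743 - 279/581) - 14177)*(1/51 - 135077/2763) = (-18233396040/581 - 14177)*(-2295388/46971) = -18241632877/581*(-2295388/46971) = 41871625206271276/27290151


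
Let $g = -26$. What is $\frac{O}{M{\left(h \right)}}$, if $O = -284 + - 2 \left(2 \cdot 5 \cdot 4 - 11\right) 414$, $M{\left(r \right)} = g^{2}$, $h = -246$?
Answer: $- \frac{6074}{169} \approx -35.941$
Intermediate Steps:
$M{\left(r \right)} = 676$ ($M{\left(r \right)} = \left(-26\right)^{2} = 676$)
$O = -24296$ ($O = -284 + - 2 \left(10 \cdot 4 - 11\right) 414 = -284 + - 2 \left(40 - 11\right) 414 = -284 + \left(-2\right) 29 \cdot 414 = -284 - 24012 = -24296$)
$\frac{O}{M{\left(h \right)}} = - \frac{24296}{676} = \left(-24296\right) \frac{1}{676} = - \frac{6074}{169}$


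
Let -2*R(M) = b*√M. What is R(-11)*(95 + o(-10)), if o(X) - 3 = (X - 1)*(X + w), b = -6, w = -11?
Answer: 987*I*√11 ≈ 3273.5*I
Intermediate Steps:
R(M) = 3*√M (R(M) = -(-3)*√M = 3*√M)
o(X) = 3 + (-1 + X)*(-11 + X) (o(X) = 3 + (X - 1)*(X - 11) = 3 + (-1 + X)*(-11 + X))
R(-11)*(95 + o(-10)) = (3*√(-11))*(95 + (14 + (-10)² - 12*(-10))) = (3*(I*√11))*(95 + (14 + 100 + 120)) = (3*I*√11)*(95 + 234) = (3*I*√11)*329 = 987*I*√11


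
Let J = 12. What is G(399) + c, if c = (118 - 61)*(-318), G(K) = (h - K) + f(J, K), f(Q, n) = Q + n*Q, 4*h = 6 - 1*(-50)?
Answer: -13711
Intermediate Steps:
h = 14 (h = (6 - 1*(-50))/4 = (6 + 50)/4 = (¼)*56 = 14)
f(Q, n) = Q + Q*n
G(K) = 26 + 11*K (G(K) = (14 - K) + 12*(1 + K) = (14 - K) + (12 + 12*K) = 26 + 11*K)
c = -18126 (c = 57*(-318) = -18126)
G(399) + c = (26 + 11*399) - 18126 = (26 + 4389) - 18126 = 4415 - 18126 = -13711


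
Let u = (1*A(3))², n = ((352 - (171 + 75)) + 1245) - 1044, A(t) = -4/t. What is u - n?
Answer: -2747/9 ≈ -305.22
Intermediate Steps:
n = 307 (n = ((352 - 1*246) + 1245) - 1044 = ((352 - 246) + 1245) - 1044 = (106 + 1245) - 1044 = 1351 - 1044 = 307)
u = 16/9 (u = (1*(-4/3))² = (-4/3)² = 16/9 ≈ 1.7778)
u - n = 16/9 - 1*307 = 16/9 - 307 = -2747/9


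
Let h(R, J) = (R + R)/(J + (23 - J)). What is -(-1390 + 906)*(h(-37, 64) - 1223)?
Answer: -13650252/23 ≈ -5.9349e+5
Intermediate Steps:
h(R, J) = 2*R/23 (h(R, J) = (2*R)/23 = (2*R)*(1/23) = 2*R/23)
-(-1390 + 906)*(h(-37, 64) - 1223) = -(-1390 + 906)*((2/23)*(-37) - 1223) = -(-484)*(-74/23 - 1223) = -(-484)*(-28203)/23 = -1*13650252/23 = -13650252/23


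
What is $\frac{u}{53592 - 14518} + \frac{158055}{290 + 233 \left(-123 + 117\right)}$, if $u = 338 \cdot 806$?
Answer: $- \frac{2936995423}{21646996} \approx -135.68$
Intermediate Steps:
$u = 272428$
$\frac{u}{53592 - 14518} + \frac{158055}{290 + 233 \left(-123 + 117\right)} = \frac{272428}{53592 - 14518} + \frac{158055}{290 + 233 \left(-123 + 117\right)} = \frac{272428}{39074} + \frac{158055}{290 + 233 \left(-6\right)} = 272428 \cdot \frac{1}{39074} + \frac{158055}{290 - 1398} = \frac{136214}{19537} + \frac{158055}{-1108} = \frac{136214}{19537} + 158055 \left(- \frac{1}{1108}\right) = \frac{136214}{19537} - \frac{158055}{1108} = - \frac{2936995423}{21646996}$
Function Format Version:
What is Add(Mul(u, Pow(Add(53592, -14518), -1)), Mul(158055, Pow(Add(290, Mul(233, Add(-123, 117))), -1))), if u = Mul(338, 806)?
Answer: Rational(-2936995423, 21646996) ≈ -135.68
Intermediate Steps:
u = 272428
Add(Mul(u, Pow(Add(53592, -14518), -1)), Mul(158055, Pow(Add(290, Mul(233, Add(-123, 117))), -1))) = Add(Mul(272428, Pow(Add(53592, -14518), -1)), Mul(158055, Pow(Add(290, Mul(233, Add(-123, 117))), -1))) = Add(Mul(272428, Pow(39074, -1)), Mul(158055, Pow(Add(290, Mul(233, -6)), -1))) = Add(Mul(272428, Rational(1, 39074)), Mul(158055, Pow(Add(290, -1398), -1))) = Add(Rational(136214, 19537), Mul(158055, Pow(-1108, -1))) = Add(Rational(136214, 19537), Mul(158055, Rational(-1, 1108))) = Add(Rational(136214, 19537), Rational(-158055, 1108)) = Rational(-2936995423, 21646996)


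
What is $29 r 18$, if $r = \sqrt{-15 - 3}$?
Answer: $1566 i \sqrt{2} \approx 2214.7 i$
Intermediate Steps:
$r = 3 i \sqrt{2}$ ($r = \sqrt{-18} = 3 i \sqrt{2} \approx 4.2426 i$)
$29 r 18 = 29 \cdot 3 i \sqrt{2} \cdot 18 = 87 i \sqrt{2} \cdot 18 = 1566 i \sqrt{2}$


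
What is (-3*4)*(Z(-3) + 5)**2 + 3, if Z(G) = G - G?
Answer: -297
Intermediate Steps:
Z(G) = 0
(-3*4)*(Z(-3) + 5)**2 + 3 = (-3*4)*(0 + 5)**2 + 3 = -12*5**2 + 3 = -12*25 + 3 = -300 + 3 = -297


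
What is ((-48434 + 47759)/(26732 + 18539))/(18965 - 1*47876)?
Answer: 225/436276627 ≈ 5.1573e-7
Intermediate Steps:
((-48434 + 47759)/(26732 + 18539))/(18965 - 1*47876) = (-675/45271)/(18965 - 47876) = -675*1/45271/(-28911) = -675/45271*(-1/28911) = 225/436276627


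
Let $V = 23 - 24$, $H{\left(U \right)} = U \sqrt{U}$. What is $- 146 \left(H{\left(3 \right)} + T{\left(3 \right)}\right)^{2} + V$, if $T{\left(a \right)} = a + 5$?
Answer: $-13287 - 7008 \sqrt{3} \approx -25425.0$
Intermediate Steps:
$H{\left(U \right)} = U^{\frac{3}{2}}$
$T{\left(a \right)} = 5 + a$
$V = -1$ ($V = 23 - 24 = -1$)
$- 146 \left(H{\left(3 \right)} + T{\left(3 \right)}\right)^{2} + V = - 146 \left(3^{\frac{3}{2}} + \left(5 + 3\right)\right)^{2} - 1 = - 146 \left(3 \sqrt{3} + 8\right)^{2} - 1 = - 146 \left(8 + 3 \sqrt{3}\right)^{2} - 1 = -1 - 146 \left(8 + 3 \sqrt{3}\right)^{2}$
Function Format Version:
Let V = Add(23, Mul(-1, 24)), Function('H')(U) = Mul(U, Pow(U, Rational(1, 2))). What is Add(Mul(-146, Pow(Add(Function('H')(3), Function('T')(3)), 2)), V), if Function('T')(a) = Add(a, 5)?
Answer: Add(-13287, Mul(-7008, Pow(3, Rational(1, 2)))) ≈ -25425.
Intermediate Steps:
Function('H')(U) = Pow(U, Rational(3, 2))
Function('T')(a) = Add(5, a)
V = -1 (V = Add(23, -24) = -1)
Add(Mul(-146, Pow(Add(Function('H')(3), Function('T')(3)), 2)), V) = Add(Mul(-146, Pow(Add(Pow(3, Rational(3, 2)), Add(5, 3)), 2)), -1) = Add(Mul(-146, Pow(Add(Mul(3, Pow(3, Rational(1, 2))), 8), 2)), -1) = Add(Mul(-146, Pow(Add(8, Mul(3, Pow(3, Rational(1, 2)))), 2)), -1) = Add(-1, Mul(-146, Pow(Add(8, Mul(3, Pow(3, Rational(1, 2)))), 2)))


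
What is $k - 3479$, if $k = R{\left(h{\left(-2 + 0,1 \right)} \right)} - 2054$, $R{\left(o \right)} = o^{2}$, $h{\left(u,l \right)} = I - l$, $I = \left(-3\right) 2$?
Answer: $-5484$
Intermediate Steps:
$I = -6$
$h{\left(u,l \right)} = -6 - l$
$k = -2005$ ($k = \left(-6 - 1\right)^{2} - 2054 = \left(-7\right)^{2} - 2054 = 49 - 2054 = -2005$)
$k - 3479 = -2005 - 3479 = -5484$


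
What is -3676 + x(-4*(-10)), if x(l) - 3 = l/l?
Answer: -3672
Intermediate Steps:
x(l) = 4 (x(l) = 3 + l/l = 3 + 1 = 4)
-3676 + x(-4*(-10)) = -3676 + 4 = -3672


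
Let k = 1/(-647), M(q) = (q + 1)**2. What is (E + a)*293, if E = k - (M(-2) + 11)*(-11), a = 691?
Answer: 156016640/647 ≈ 2.4114e+5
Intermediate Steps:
M(q) = (1 + q)**2
k = -1/647 ≈ -0.0015456
E = 85403/647 (E = -1/647 - ((1 - 2)**2 + 11)*(-11) = -1/647 - ((-1)**2 + 11)*(-11) = -1/647 - (1 + 11)*(-11) = -1/647 - 12*(-11) = -1/647 - 1*(-132) = -1/647 + 132 = 85403/647 ≈ 132.00)
(E + a)*293 = (85403/647 + 691)*293 = (532480/647)*293 = 156016640/647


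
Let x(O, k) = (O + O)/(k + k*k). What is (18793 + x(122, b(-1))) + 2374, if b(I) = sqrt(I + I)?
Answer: 61*(-347*I + 345*sqrt(2))/(sqrt(2) - I) ≈ 21086.0 - 57.511*I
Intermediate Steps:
b(I) = sqrt(2)*sqrt(I) (b(I) = sqrt(2*I) = sqrt(2)*sqrt(I))
x(O, k) = 2*O/(k + k**2) (x(O, k) = (2*O)/(k + k**2) = 2*O/(k + k**2))
(18793 + x(122, b(-1))) + 2374 = (18793 + 2*122/((sqrt(2)*sqrt(-1))*(1 + sqrt(2)*sqrt(-1)))) + 2374 = (18793 + 2*122/((sqrt(2)*I)*(1 + sqrt(2)*I))) + 2374 = (18793 + 2*122/((I*sqrt(2))*(1 + I*sqrt(2)))) + 2374 = (18793 + 2*122*(-I*sqrt(2)/2)/(1 + I*sqrt(2))) + 2374 = (18793 - 122*I*sqrt(2)/(1 + I*sqrt(2))) + 2374 = 21167 - 122*I*sqrt(2)/(1 + I*sqrt(2))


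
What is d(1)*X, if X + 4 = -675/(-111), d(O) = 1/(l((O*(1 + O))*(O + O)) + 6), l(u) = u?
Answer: 77/370 ≈ 0.20811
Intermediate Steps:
d(O) = 1/(6 + 2*O²*(1 + O)) (d(O) = 1/((O*(1 + O))*(O + O) + 6) = 1/((O*(1 + O))*(2*O) + 6) = 1/(2*O²*(1 + O) + 6) = 1/(6 + 2*O²*(1 + O)))
X = 77/37 (X = -4 - 675/(-111) = -4 - 675*(-1/111) = -4 + 225/37 = 77/37 ≈ 2.0811)
d(1)*X = (1/(2*(3 + 1²*(1 + 1))))*(77/37) = (1/(2*(3 + 1*2)))*(77/37) = (1/(2*(3 + 2)))*(77/37) = ((½)/5)*(77/37) = ((½)*(⅕))*(77/37) = (⅒)*(77/37) = 77/370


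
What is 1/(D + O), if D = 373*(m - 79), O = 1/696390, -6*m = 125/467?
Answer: -54202355/1598082716478 ≈ -3.3917e-5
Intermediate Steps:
m = -125/2802 (m = -125/(6*467) = -⅙*125/467 = -125/2802 ≈ -0.044611)
O = 1/696390 ≈ 1.4360e-6
D = -82613159/2802 (D = 373*(-125/2802 - 79) = 373*(-221483/2802) = -82613159/2802 ≈ -29484.)
1/(D + O) = 1/(-82613159/2802 + 1/696390) = 1/(-1598082716478/54202355) = -54202355/1598082716478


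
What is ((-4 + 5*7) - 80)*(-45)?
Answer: 2205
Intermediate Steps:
((-4 + 5*7) - 80)*(-45) = ((-4 + 35) - 80)*(-45) = (31 - 80)*(-45) = -49*(-45) = 2205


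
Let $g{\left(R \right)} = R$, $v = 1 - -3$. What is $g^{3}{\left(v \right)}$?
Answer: $64$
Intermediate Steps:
$v = 4$ ($v = 1 + 3 = 4$)
$g^{3}{\left(v \right)} = 4^{3} = 64$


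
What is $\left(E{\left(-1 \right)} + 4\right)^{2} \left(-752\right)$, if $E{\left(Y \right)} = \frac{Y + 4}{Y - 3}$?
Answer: $-7943$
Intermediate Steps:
$E{\left(Y \right)} = \frac{4 + Y}{-3 + Y}$
$\left(E{\left(-1 \right)} + 4\right)^{2} \left(-752\right) = \left(\frac{4 - 1}{-3 - 1} + 4\right)^{2} \left(-752\right) = \left(\frac{1}{-4} \cdot 3 + 4\right)^{2} \left(-752\right) = \left(\left(- \frac{1}{4}\right) 3 + 4\right)^{2} \left(-752\right) = \left(- \frac{3}{4} + 4\right)^{2} \left(-752\right) = \left(\frac{13}{4}\right)^{2} \left(-752\right) = \frac{169}{16} \left(-752\right) = -7943$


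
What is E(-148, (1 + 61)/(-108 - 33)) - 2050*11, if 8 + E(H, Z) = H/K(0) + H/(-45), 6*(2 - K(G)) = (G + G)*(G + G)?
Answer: -1018292/45 ≈ -22629.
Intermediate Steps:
K(G) = 2 - 2*G²/3 (K(G) = 2 - (G + G)*(G + G)/6 = 2 - 2*G*2*G/6 = 2 - 2*G²/3)
E(H, Z) = -8 + 43*H/90 (E(H, Z) = -8 + (H/(2 - ⅔*0²) + H/(-45)) = -8 + (H/(2 - ⅔*0) + H*(-1/45)) = -8 + (H/(2 + 0) - H/45) = -8 + (H/2 - H/45) = -8 + 43*H/90)
E(-148, (1 + 61)/(-108 - 33)) - 2050*11 = (-8 + (43/90)*(-148)) - 2050*11 = (-8 - 3182/45) - 1*22550 = -3542/45 - 22550 = -1018292/45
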